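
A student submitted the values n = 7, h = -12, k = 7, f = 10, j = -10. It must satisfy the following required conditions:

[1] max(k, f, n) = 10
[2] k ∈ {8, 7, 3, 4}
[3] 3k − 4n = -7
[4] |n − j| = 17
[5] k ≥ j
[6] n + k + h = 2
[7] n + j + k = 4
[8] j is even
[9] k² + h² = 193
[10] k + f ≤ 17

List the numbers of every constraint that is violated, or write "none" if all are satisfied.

[1] max(7, 10, 7) = 10 — holds.
[2] k = 7 is in {8, 7, 3, 4} — holds.
[3] 3k − 4n = 3(7) − 4(7) = -7 — holds.
[4] |7 − (-10)| = 17 — holds.
[5] k = 7, j = -10; 7 ≥ -10 — holds.
[6] n + k + h = 7 + 7 + (-12) = 2 — holds.
[7] n + j + k = 7 + (-10) + 7 = 4 — holds.
[8] j = -10 is even — holds.
[9] k² + h² = 7² + (-12)² = 49 + 144 = 193 — holds.
[10] k + f = 7 + 10 = 17; 17 ≤ 17 — holds.

None — every constraint holds.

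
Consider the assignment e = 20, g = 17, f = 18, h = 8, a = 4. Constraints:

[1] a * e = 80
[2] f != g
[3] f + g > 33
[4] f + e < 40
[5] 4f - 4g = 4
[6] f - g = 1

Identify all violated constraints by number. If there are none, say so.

[1] a * e = 4 * 20 = 80 — OK.
[2] f = 18, g = 17; distinct — OK.
[3] f + g = 18 + 17 = 35; 35 > 33 — OK.
[4] f + e = 18 + 20 = 38; 38 < 40 — OK.
[5] 4f - 4g = 4(18) - 4(17) = 4 — OK.
[6] f - g = 18 - 17 = 1 — OK.

Yes — all constraints hold.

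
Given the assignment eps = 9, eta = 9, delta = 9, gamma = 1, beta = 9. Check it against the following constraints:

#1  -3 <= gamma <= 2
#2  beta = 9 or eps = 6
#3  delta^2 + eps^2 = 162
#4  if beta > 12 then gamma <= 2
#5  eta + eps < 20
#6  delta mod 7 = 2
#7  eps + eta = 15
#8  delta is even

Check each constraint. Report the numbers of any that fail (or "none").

Violated: 7 and 8.

#1 gamma = 1 lies in [-3, 2] — OK.
#2 beta = 9 = 9 (first disjunct) — OK.
#3 delta^2 + eps^2 = 9^2 + 9^2 = 81 + 81 = 162 — OK.
#4 beta = 9, not > 12; antecedent false, conditional vacuously true — OK.
#5 eta + eps = 9 + 9 = 18; 18 < 20 — OK.
#6 9 mod 7 = 2 — OK.
#7 eps + eta = 9 + 9 = 18, not 15 — violated.
#8 delta = 9 is odd — violated.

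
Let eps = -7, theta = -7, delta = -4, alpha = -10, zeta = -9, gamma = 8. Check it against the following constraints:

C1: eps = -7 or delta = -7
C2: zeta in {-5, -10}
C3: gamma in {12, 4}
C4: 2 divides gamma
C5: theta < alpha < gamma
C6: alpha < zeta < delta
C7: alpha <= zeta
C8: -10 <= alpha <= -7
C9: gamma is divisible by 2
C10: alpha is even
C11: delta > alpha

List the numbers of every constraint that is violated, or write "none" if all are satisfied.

No — constraints 2, 3, 5 are not satisfied.

C1: eps = -7 = -7 (first disjunct)  true
C2: zeta = -9 is not in {-5, -10}  false
C3: gamma = 8 is not in {12, 4}  false
C4: 8 / 2 = 4, so 2 divides 8  true
C5: values -7, -10, 8; theta = -7 is not < alpha = -10  false
C6: values -10 < -9 < -4  true
C7: alpha = -10, zeta = -9; -10 ≤ -9  true
C8: alpha = -10 lies in [-10, -7]  true
C9: 8 / 2 = 4, so 2 divides 8  true
C10: alpha = -10 is even  true
C11: delta = -4, alpha = -10; -4 > -10  true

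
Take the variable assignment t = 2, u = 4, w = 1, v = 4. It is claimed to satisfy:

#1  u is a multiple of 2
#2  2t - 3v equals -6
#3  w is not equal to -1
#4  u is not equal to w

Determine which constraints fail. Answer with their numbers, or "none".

Constraint 2 does not hold.

#1 4 / 2 = 2, so 2 divides 4 — OK.
#2 2t - 3v = 2(2) - 3(4) = -8, not -6 — violated.
#3 w = 1, and 1 ≠ -1 — OK.
#4 u = 4, w = 1; distinct — OK.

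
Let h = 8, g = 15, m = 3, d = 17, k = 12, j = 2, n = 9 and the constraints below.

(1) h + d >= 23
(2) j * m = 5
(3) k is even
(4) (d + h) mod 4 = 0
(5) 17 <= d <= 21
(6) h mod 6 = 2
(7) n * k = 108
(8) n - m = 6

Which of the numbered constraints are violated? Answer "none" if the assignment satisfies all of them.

Violated: 2 and 4.

(1) h + d = 8 + 17 = 25; 25 ≥ 23 — holds.
(2) j * m = 2 * 3 = 6, not 5 — fails.
(3) k = 12 is even — holds.
(4) d + h = 25; 25 mod 4 = 1, not 0 — fails.
(5) d = 17 lies in [17, 21] — holds.
(6) 8 mod 6 = 2 — holds.
(7) n * k = 9 * 12 = 108 — holds.
(8) n - m = 9 - 3 = 6 — holds.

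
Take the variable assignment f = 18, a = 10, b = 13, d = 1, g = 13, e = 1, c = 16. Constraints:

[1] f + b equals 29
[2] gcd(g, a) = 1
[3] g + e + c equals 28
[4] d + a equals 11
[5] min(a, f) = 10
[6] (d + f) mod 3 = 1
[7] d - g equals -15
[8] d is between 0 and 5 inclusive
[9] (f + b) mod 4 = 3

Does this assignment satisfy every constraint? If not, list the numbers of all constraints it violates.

Violated: 1, 3, and 7.

[1] f + b = 18 + 13 = 31, not 29 — violated.
[2] gcd(13, 10) = 1 — satisfied.
[3] g + e + c = 13 + 1 + 16 = 30, not 28 — violated.
[4] d + a = 1 + 10 = 11 — satisfied.
[5] min(10, 18) = 10 — satisfied.
[6] d + f = 19; 19 mod 3 = 1 — satisfied.
[7] d - g = 1 - 13 = -12, not -15 — violated.
[8] d = 1 lies in [0, 5] — satisfied.
[9] f + b = 31; 31 mod 4 = 3 — satisfied.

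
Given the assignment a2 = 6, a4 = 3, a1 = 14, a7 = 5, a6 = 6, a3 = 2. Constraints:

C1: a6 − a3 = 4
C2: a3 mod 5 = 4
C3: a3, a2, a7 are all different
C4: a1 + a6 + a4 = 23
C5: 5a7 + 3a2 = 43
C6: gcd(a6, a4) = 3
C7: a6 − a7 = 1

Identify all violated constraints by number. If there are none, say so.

The assignment fails constraint 2.

C1: a6 − a3 = 6 − 2 = 4  ✔
C2: 2 mod 5 = 2, not 4  ✘
C3: values 2, 6, 5 are pairwise distinct  ✔
C4: a1 + a6 + a4 = 14 + 6 + 3 = 23  ✔
C5: 5a7 + 3a2 = 5(5) + 3(6) = 43  ✔
C6: gcd(6, 3) = 3  ✔
C7: a6 − a7 = 6 − 5 = 1  ✔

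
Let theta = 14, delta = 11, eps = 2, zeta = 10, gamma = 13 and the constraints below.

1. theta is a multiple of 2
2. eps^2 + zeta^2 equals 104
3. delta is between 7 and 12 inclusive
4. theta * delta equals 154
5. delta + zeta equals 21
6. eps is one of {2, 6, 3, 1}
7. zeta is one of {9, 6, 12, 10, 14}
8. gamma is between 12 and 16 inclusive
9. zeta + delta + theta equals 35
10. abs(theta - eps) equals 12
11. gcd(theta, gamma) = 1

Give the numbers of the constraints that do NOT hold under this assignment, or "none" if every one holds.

1. 14 / 2 = 7, so 2 divides 14  yes
2. eps^2 + zeta^2 = 2^2 + 10^2 = 4 + 100 = 104  yes
3. delta = 11 lies in [7, 12]  yes
4. theta * delta = 14 * 11 = 154  yes
5. delta + zeta = 11 + 10 = 21  yes
6. eps = 2 is in {2, 6, 3, 1}  yes
7. zeta = 10 is in {9, 6, 12, 10, 14}  yes
8. gamma = 13 lies in [12, 16]  yes
9. zeta + delta + theta = 10 + 11 + 14 = 35  yes
10. abs(14 - 2) = 12  yes
11. gcd(14, 13) = 1  yes

None — every constraint holds.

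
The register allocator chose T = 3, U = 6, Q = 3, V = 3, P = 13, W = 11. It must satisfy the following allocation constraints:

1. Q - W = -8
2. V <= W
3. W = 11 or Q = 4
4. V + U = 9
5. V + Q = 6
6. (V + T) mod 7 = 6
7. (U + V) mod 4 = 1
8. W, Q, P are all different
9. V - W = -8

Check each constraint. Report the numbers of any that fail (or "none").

1. Q - W = 3 - 11 = -8 — satisfied.
2. V = 3, W = 11; 3 ≤ 11 — satisfied.
3. W = 11 = 11 (first disjunct) — satisfied.
4. V + U = 3 + 6 = 9 — satisfied.
5. V + Q = 3 + 3 = 6 — satisfied.
6. V + T = 6; 6 mod 7 = 6 — satisfied.
7. U + V = 9; 9 mod 4 = 1 — satisfied.
8. values 11, 3, 13 are pairwise distinct — satisfied.
9. V - W = 3 - 11 = -8 — satisfied.

None — every constraint holds.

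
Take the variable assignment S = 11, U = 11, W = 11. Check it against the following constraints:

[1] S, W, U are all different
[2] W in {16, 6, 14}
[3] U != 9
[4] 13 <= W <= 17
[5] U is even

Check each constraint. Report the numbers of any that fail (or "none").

Violated: 1, 2, 4, 5.

[1] S = W = 11, not all different — fails.
[2] W = 11 is not in {16, 6, 14} — fails.
[3] U = 11, and 11 ≠ 9 — holds.
[4] W = 11 is outside [13, 17] — fails.
[5] U = 11 is odd — fails.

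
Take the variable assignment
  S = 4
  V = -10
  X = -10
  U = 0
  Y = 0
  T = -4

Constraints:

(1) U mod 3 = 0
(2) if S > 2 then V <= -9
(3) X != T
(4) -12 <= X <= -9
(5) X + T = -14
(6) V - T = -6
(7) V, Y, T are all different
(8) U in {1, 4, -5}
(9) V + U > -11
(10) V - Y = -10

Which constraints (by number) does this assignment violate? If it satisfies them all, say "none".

(1) 0 mod 3 = 0 — holds.
(2) S = 4 > 2, so we need V ≤ -9; V = -10 ≤ -9 — holds.
(3) X = -10, T = -4; distinct — holds.
(4) X = -10 lies in [-12, -9] — holds.
(5) X + T = -10 + (-4) = -14 — holds.
(6) V - T = -10 - (-4) = -6 — holds.
(7) values -10, 0, -4 are pairwise distinct — holds.
(8) U = 0 is not in {1, 4, -5} — fails.
(9) V + U = -10 + 0 = -10; -10 > -11 — holds.
(10) V - Y = -10 - 0 = -10 — holds.

Constraint 8 is violated.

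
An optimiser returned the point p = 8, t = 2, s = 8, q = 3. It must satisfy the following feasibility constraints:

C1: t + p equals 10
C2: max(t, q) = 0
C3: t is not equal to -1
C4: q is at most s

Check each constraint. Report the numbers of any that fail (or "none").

Violated: 2.

C1: t + p = 2 + 8 = 10 — satisfied.
C2: max(2, 3) = 3, not 0 — violated.
C3: t = 2, and 2 ≠ -1 — satisfied.
C4: q = 3, s = 8; 3 ≤ 8 — satisfied.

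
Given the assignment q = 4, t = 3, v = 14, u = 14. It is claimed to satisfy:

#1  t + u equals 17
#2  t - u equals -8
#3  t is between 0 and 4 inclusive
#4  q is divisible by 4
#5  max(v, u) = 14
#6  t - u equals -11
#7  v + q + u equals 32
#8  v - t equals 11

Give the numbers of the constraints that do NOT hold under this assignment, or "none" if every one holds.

#1 t + u = 3 + 14 = 17  OK
#2 t - u = 3 - 14 = -11, not -8  FAIL
#3 t = 3 lies in [0, 4]  OK
#4 4 / 4 = 1, so 4 divides 4  OK
#5 max(14, 14) = 14  OK
#6 t - u = 3 - 14 = -11  OK
#7 v + q + u = 14 + 4 + 14 = 32  OK
#8 v - t = 14 - 3 = 11  OK

Constraint 2 does not hold.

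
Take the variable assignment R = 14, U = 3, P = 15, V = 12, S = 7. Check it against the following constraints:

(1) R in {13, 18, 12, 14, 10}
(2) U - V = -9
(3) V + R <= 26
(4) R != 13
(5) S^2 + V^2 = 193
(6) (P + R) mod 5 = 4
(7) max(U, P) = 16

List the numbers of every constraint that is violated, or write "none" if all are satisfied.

Constraint 7 is violated.

(1) R = 14 is in {13, 18, 12, 14, 10} — holds.
(2) U - V = 3 - 12 = -9 — holds.
(3) V + R = 12 + 14 = 26; 26 ≤ 26 — holds.
(4) R = 14, and 14 ≠ 13 — holds.
(5) S^2 + V^2 = 7^2 + 12^2 = 49 + 144 = 193 — holds.
(6) P + R = 29; 29 mod 5 = 4 — holds.
(7) max(3, 15) = 15, not 16 — does not hold.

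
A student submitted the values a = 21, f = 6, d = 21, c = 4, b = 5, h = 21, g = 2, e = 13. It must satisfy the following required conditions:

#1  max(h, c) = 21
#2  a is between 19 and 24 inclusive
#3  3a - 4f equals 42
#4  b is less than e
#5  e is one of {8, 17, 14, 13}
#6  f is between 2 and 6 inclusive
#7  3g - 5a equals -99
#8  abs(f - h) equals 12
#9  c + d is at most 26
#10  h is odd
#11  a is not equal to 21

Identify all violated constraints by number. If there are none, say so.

The assignment fails constraints 3, 8, and 11.

#1 max(21, 4) = 21  holds
#2 a = 21 lies in [19, 24]  holds
#3 3a - 4f = 3(21) - 4(6) = 39, not 42  fails
#4 b = 5, e = 13; 5 < 13  holds
#5 e = 13 is in {8, 17, 14, 13}  holds
#6 f = 6 lies in [2, 6]  holds
#7 3g - 5a = 3(2) - 5(21) = -99  holds
#8 abs(6 - 21) = 15, not 12  fails
#9 c + d = 4 + 21 = 25; 25 ≤ 26  holds
#10 h = 21 is odd  holds
#11 a = 21, but 21 is required to differ  fails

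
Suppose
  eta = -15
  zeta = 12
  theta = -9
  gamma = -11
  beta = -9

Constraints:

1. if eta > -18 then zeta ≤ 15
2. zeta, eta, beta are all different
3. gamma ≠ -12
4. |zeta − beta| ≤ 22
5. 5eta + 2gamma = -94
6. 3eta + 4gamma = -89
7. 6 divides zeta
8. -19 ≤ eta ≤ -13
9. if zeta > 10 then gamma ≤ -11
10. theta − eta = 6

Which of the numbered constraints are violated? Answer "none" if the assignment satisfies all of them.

Violated: 5.

1. eta = -15 > -18, so we need zeta ≤ 15; zeta = 12 ≤ 15  true
2. values 12, -15, -9 are pairwise distinct  true
3. gamma = -11, and -11 ≠ -12  true
4. |12 − (-9)| = 21; 21 ≤ 22  true
5. 5eta + 2gamma = 5(-15) + 2(-11) = -97, not -94  false
6. 3eta + 4gamma = 3(-15) + 4(-11) = -89  true
7. 12 / 6 = 2, so 6 divides 12  true
8. eta = -15 lies in [-19, -13]  true
9. zeta = 12 > 10, so we need gamma ≤ -11; gamma = -11 ≤ -11  true
10. theta − eta = -9 − (-15) = 6  true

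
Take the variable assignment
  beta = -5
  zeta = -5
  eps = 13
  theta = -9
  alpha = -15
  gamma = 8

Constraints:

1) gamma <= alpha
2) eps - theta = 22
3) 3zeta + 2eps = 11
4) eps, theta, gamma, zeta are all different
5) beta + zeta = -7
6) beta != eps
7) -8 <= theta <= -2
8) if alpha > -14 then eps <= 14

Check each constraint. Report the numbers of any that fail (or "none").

Violated: 1, 5, 7.

1) gamma = 8, alpha = -15; 8 > -15 (want ≤) — does not hold.
2) eps - theta = 13 - (-9) = 22 — holds.
3) 3zeta + 2eps = 3(-5) + 2(13) = 11 — holds.
4) values 13, -9, 8, -5 are pairwise distinct — holds.
5) beta + zeta = -5 + (-5) = -10, not -7 — does not hold.
6) beta = -5, eps = 13; distinct — holds.
7) theta = -9 is outside [-8, -2] — does not hold.
8) alpha = -15, not > -14; antecedent false, conditional vacuously true — holds.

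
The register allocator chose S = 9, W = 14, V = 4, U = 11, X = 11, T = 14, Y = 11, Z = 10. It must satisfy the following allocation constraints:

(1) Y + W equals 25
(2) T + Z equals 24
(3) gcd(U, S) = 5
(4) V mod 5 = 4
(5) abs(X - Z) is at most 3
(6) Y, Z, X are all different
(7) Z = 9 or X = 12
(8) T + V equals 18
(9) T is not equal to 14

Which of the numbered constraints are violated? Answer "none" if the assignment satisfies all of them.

(1) Y + W = 11 + 14 = 25 — satisfied.
(2) T + Z = 14 + 10 = 24 — satisfied.
(3) gcd(11, 9) = 1, not 5 — violated.
(4) 4 mod 5 = 4 — satisfied.
(5) abs(11 - 10) = 1; 1 ≤ 3 — satisfied.
(6) Y = X = 11, not all different — violated.
(7) Z = 10 ≠ 9 and X = 11 ≠ 12; both disjuncts false — violated.
(8) T + V = 14 + 4 = 18 — satisfied.
(9) T = 14, but 14 is required to differ — violated.

Constraints 3, 6, 7, 9 are violated.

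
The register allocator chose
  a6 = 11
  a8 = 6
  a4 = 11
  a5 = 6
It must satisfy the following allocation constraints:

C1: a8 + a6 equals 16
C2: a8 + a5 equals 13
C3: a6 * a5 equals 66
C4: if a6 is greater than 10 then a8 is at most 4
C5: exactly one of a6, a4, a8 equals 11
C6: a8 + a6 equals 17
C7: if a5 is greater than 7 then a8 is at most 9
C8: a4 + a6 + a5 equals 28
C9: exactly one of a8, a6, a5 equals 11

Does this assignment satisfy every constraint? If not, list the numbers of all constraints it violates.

Constraints 1, 2, 4, 5 do not hold.

C1: a8 + a6 = 6 + 11 = 17, not 16 — does not hold.
C2: a8 + a5 = 6 + 6 = 12, not 13 — does not hold.
C3: a6 * a5 = 11 * 6 = 66 — holds.
C4: a6 = 11 > 10, so we need a8 ≤ 4; but a8 = 6 > 4 — does not hold.
C5: a6=11, a4=11, a8=6; 2 of them equal 11, not exactly one — does not hold.
C6: a8 + a6 = 6 + 11 = 17 — holds.
C7: a5 = 6, not > 7; antecedent false, conditional vacuously true — holds.
C8: a4 + a6 + a5 = 11 + 11 + 6 = 28 — holds.
C9: a8=6, a6=11, a5=6; 1 of them equals 11 — holds.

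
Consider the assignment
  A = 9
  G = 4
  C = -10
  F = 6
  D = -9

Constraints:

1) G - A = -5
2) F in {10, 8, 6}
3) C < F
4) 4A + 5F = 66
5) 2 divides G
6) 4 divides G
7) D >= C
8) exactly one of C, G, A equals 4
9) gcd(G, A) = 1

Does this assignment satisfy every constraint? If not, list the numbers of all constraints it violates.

1) G - A = 4 - 9 = -5 — satisfied.
2) F = 6 is in {10, 8, 6} — satisfied.
3) C = -10, F = 6; -10 < 6 — satisfied.
4) 4A + 5F = 4(9) + 5(6) = 66 — satisfied.
5) 4 / 2 = 2, so 2 divides 4 — satisfied.
6) 4 / 4 = 1, so 4 divides 4 — satisfied.
7) D = -9, C = -10; -9 ≥ -10 — satisfied.
8) C=-10, G=4, A=9; 1 of them equals 4 — satisfied.
9) gcd(4, 9) = 1 — satisfied.

Yes — all constraints hold.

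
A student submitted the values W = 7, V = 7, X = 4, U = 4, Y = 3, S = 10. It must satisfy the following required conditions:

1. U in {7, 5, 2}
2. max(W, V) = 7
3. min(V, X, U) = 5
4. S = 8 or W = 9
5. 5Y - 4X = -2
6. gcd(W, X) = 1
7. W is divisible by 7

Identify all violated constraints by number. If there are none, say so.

Violated: 1, 3, 4, 5.

1. U = 4 is not in {7, 5, 2} — does not hold.
2. max(7, 7) = 7 — holds.
3. min(7, 4, 4) = 4, not 5 — does not hold.
4. S = 10 ≠ 8 and W = 7 ≠ 9; both disjuncts false — does not hold.
5. 5Y - 4X = 5(3) - 4(4) = -1, not -2 — does not hold.
6. gcd(7, 4) = 1 — holds.
7. 7 / 7 = 1, so 7 divides 7 — holds.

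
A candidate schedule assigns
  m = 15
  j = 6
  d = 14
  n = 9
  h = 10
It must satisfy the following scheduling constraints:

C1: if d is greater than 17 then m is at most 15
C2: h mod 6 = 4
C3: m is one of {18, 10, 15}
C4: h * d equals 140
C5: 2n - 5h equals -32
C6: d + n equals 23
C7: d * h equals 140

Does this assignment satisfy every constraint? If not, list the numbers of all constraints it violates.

None — every constraint holds.

C1: d = 14, not > 17; antecedent false, conditional vacuously true — holds.
C2: 10 mod 6 = 4 — holds.
C3: m = 15 is in {18, 10, 15} — holds.
C4: h * d = 10 * 14 = 140 — holds.
C5: 2n - 5h = 2(9) - 5(10) = -32 — holds.
C6: d + n = 14 + 9 = 23 — holds.
C7: d * h = 14 * 10 = 140 — holds.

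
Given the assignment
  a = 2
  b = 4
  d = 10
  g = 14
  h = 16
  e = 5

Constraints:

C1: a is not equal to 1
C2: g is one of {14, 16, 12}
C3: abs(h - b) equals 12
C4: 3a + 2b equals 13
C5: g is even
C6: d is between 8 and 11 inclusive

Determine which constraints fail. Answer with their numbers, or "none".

C1: a = 2, and 2 ≠ 1 — holds.
C2: g = 14 is in {14, 16, 12} — holds.
C3: abs(16 - 4) = 12 — holds.
C4: 3a + 2b = 3(2) + 2(4) = 14, not 13 — fails.
C5: g = 14 is even — holds.
C6: d = 10 lies in [8, 11] — holds.

Constraint 4 does not hold.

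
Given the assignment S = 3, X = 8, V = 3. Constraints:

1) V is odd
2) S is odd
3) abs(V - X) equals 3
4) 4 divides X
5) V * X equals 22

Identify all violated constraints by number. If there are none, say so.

No — constraints 3, 5 are not satisfied.

1) V = 3 is odd — holds.
2) S = 3 is odd — holds.
3) abs(3 - 8) = 5, not 3 — fails.
4) 8 / 4 = 2, so 4 divides 8 — holds.
5) V * X = 3 * 8 = 24, not 22 — fails.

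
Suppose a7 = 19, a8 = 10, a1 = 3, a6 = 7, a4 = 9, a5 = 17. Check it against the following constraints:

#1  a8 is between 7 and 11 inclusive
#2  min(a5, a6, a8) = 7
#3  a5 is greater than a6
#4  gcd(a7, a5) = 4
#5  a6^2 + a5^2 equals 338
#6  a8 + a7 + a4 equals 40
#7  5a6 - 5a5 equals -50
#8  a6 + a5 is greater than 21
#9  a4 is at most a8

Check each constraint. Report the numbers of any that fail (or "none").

Constraints 4 and 6 are violated.

#1 a8 = 10 lies in [7, 11]  ✓
#2 min(17, 7, 10) = 7  ✓
#3 a5 = 17, a6 = 7; 17 > 7  ✓
#4 gcd(19, 17) = 1, not 4  ✗
#5 a6^2 + a5^2 = 7^2 + 17^2 = 49 + 289 = 338  ✓
#6 a8 + a7 + a4 = 10 + 19 + 9 = 38, not 40  ✗
#7 5a6 - 5a5 = 5(7) - 5(17) = -50  ✓
#8 a6 + a5 = 7 + 17 = 24; 24 > 21  ✓
#9 a4 = 9, a8 = 10; 9 ≤ 10  ✓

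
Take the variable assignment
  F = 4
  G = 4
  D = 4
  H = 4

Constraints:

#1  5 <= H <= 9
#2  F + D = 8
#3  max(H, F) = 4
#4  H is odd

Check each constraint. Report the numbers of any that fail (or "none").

#1 H = 4 is outside [5, 9]  false
#2 F + D = 4 + 4 = 8  true
#3 max(4, 4) = 4  true
#4 H = 4 is even  false

The assignment fails constraints 1 and 4.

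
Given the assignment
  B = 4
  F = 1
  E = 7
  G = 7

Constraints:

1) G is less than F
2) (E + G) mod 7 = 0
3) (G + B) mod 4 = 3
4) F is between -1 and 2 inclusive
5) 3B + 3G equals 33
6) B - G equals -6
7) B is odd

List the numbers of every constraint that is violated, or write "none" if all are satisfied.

Violated: 1, 6, and 7.

1) G = 7, F = 1; 7 ≥ 1 (want <) — violated.
2) E + G = 14; 14 mod 7 = 0 — OK.
3) G + B = 11; 11 mod 4 = 3 — OK.
4) F = 1 lies in [-1, 2] — OK.
5) 3B + 3G = 3(4) + 3(7) = 33 — OK.
6) B - G = 4 - 7 = -3, not -6 — violated.
7) B = 4 is even — violated.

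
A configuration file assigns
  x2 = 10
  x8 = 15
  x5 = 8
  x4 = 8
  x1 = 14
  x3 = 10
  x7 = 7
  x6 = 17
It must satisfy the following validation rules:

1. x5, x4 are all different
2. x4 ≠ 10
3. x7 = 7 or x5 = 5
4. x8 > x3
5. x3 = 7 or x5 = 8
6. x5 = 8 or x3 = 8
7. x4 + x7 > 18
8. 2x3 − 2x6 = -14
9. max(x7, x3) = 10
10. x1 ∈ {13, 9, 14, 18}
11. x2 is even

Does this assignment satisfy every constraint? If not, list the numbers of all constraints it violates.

1. x5 = x4 = 8, not all different  ✘
2. x4 = 8, and 8 ≠ 10  ✔
3. x7 = 7 = 7 (first disjunct)  ✔
4. x8 = 15, x3 = 10; 15 > 10  ✔
5. x3 = 10 ≠ 7, but x5 = 8 = 8 (second disjunct)  ✔
6. x5 = 8 = 8 (first disjunct)  ✔
7. x4 + x7 = 8 + 7 = 15; 15 ≤ 18, bound 18 not met  ✘
8. 2x3 − 2x6 = 2(10) − 2(17) = -14  ✔
9. max(7, 10) = 10  ✔
10. x1 = 14 is in {13, 9, 14, 18}  ✔
11. x2 = 10 is even  ✔

No — constraints 1 and 7 are not satisfied.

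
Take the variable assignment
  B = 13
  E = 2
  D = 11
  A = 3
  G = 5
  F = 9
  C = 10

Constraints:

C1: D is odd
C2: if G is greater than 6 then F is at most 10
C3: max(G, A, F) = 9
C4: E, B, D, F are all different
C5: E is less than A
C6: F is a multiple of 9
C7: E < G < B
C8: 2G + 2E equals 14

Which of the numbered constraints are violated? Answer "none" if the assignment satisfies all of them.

No violations.

C1: D = 11 is odd — holds.
C2: G = 5, not > 6; antecedent false, conditional vacuously true — holds.
C3: max(5, 3, 9) = 9 — holds.
C4: values 2, 13, 11, 9 are pairwise distinct — holds.
C5: E = 2, A = 3; 2 < 3 — holds.
C6: 9 / 9 = 1, so 9 divides 9 — holds.
C7: values 2 < 5 < 13 — holds.
C8: 2G + 2E = 2(5) + 2(2) = 14 — holds.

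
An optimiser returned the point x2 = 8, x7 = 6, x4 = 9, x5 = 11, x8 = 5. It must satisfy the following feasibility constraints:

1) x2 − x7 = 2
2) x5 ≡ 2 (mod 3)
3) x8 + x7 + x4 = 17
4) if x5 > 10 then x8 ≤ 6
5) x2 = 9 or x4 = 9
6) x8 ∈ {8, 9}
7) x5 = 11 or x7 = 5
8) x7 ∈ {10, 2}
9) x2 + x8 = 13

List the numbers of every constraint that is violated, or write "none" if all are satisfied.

1) x2 − x7 = 8 − 6 = 2  ✔
2) 11 mod 3 = 2  ✔
3) x8 + x7 + x4 = 5 + 6 + 9 = 20, not 17  ✘
4) x5 = 11 > 10, so we need x8 ≤ 6; x8 = 5 ≤ 6  ✔
5) x2 = 8 ≠ 9, but x4 = 9 = 9 (second disjunct)  ✔
6) x8 = 5 is not in {8, 9}  ✘
7) x5 = 11 = 11 (first disjunct)  ✔
8) x7 = 6 is not in {10, 2}  ✘
9) x2 + x8 = 8 + 5 = 13  ✔

No — constraints 3, 6, and 8 are not satisfied.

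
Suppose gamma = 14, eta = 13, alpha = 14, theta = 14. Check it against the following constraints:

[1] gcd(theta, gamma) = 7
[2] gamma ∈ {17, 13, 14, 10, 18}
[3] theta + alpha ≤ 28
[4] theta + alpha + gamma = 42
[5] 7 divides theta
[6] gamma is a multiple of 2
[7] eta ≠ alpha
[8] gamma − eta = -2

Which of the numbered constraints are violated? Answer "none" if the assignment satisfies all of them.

Violated: 1 and 8.

[1] gcd(14, 14) = 14, not 7  ✗
[2] gamma = 14 is in {17, 13, 14, 10, 18}  ✓
[3] theta + alpha = 14 + 14 = 28; 28 ≤ 28  ✓
[4] theta + alpha + gamma = 14 + 14 + 14 = 42  ✓
[5] 14 / 7 = 2, so 7 divides 14  ✓
[6] 14 / 2 = 7, so 2 divides 14  ✓
[7] eta = 13, alpha = 14; distinct  ✓
[8] gamma − eta = 14 − 13 = 1, not -2  ✗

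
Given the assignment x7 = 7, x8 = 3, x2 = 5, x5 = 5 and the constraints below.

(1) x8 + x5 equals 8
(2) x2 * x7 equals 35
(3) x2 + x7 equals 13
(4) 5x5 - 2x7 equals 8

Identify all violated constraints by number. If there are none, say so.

No — constraints 3 and 4 are not satisfied.

(1) x8 + x5 = 3 + 5 = 8  true
(2) x2 * x7 = 5 * 7 = 35  true
(3) x2 + x7 = 5 + 7 = 12, not 13  false
(4) 5x5 - 2x7 = 5(5) - 2(7) = 11, not 8  false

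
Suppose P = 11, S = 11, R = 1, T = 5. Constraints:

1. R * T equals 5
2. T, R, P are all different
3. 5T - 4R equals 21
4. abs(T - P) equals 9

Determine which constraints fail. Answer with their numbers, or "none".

1. R * T = 1 * 5 = 5  ✓
2. values 5, 1, 11 are pairwise distinct  ✓
3. 5T - 4R = 5(5) - 4(1) = 21  ✓
4. abs(5 - 11) = 6, not 9  ✗

The assignment fails constraint 4.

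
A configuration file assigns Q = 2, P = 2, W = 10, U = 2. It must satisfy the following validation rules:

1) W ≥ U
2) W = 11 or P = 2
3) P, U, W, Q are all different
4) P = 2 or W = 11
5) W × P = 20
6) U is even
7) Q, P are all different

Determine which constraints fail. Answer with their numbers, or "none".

Violated: 3, 7.

1) W = 10, U = 2; 10 ≥ 2 — satisfied.
2) W = 10 ≠ 11, but P = 2 = 2 (second disjunct) — satisfied.
3) P = U = 2, not all different — violated.
4) P = 2 = 2 (first disjunct) — satisfied.
5) W × P = 10 × 2 = 20 — satisfied.
6) U = 2 is even — satisfied.
7) Q = P = 2, not all different — violated.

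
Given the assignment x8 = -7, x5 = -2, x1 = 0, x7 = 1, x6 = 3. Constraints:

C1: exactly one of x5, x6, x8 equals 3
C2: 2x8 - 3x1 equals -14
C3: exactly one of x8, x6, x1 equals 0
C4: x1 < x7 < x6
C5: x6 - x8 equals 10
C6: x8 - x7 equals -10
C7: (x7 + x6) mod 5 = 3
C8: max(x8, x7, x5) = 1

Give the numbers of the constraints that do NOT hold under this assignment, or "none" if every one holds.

Constraints 6, 7 are violated.

C1: x5=-2, x6=3, x8=-7; 1 of them equals 3  ✓
C2: 2x8 - 3x1 = 2(-7) - 3(0) = -14  ✓
C3: x8=-7, x6=3, x1=0; 1 of them equals 0  ✓
C4: values 0 < 1 < 3  ✓
C5: x6 - x8 = 3 - (-7) = 10  ✓
C6: x8 - x7 = -7 - 1 = -8, not -10  ✗
C7: x7 + x6 = 4; 4 mod 5 = 4, not 3  ✗
C8: max(-7, 1, -2) = 1  ✓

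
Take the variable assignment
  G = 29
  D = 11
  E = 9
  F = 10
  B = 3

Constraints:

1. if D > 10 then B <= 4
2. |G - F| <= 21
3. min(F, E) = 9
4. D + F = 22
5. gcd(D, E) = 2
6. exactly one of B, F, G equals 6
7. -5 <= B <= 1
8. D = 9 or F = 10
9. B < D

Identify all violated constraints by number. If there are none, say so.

The assignment fails constraints 4, 5, 6, and 7.

1. D = 11 > 10, so we need B ≤ 4; B = 3 ≤ 4  true
2. |29 - 10| = 19; 19 ≤ 21  true
3. min(10, 9) = 9  true
4. D + F = 11 + 10 = 21, not 22  false
5. gcd(11, 9) = 1, not 2  false
6. B=3, F=10, G=29; 0 of them equal 6, not exactly one  false
7. B = 3 is outside [-5, 1]  false
8. D = 11 ≠ 9, but F = 10 = 10 (second disjunct)  true
9. B = 3, D = 11; 3 < 11  true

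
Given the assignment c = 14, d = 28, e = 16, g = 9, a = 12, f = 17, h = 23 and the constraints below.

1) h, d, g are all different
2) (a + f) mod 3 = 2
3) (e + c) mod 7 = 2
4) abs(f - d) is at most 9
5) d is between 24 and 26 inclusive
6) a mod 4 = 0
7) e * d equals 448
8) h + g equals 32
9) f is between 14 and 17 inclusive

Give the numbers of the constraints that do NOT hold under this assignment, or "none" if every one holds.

No — constraints 4 and 5 are not satisfied.

1) values 23, 28, 9 are pairwise distinct — OK.
2) a + f = 29; 29 mod 3 = 2 — OK.
3) e + c = 30; 30 mod 7 = 2 — OK.
4) abs(17 - 28) = 11; 11 > 9, exceeds bound 9 — violated.
5) d = 28 is outside [24, 26] — violated.
6) 12 mod 4 = 0 — OK.
7) e * d = 16 * 28 = 448 — OK.
8) h + g = 23 + 9 = 32 — OK.
9) f = 17 lies in [14, 17] — OK.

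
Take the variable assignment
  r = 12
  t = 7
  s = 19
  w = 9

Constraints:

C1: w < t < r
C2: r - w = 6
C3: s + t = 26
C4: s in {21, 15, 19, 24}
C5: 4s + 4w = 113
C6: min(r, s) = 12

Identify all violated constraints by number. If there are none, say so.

The assignment fails constraints 1, 2, 5.

C1: values 9, 7, 12; w = 9 is not < t = 7  false
C2: r - w = 12 - 9 = 3, not 6  false
C3: s + t = 19 + 7 = 26  true
C4: s = 19 is in {21, 15, 19, 24}  true
C5: 4s + 4w = 4(19) + 4(9) = 112, not 113  false
C6: min(12, 19) = 12  true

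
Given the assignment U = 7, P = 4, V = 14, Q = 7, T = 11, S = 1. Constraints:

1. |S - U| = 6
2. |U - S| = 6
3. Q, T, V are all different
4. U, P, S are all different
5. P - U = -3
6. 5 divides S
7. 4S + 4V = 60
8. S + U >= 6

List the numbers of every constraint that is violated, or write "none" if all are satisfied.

1. |1 - 7| = 6 — holds.
2. |7 - 1| = 6 — holds.
3. values 7, 11, 14 are pairwise distinct — holds.
4. values 7, 4, 1 are pairwise distinct — holds.
5. P - U = 4 - 7 = -3 — holds.
6. 1 = 5*0 + 1, so 5 does not divide 1 — fails.
7. 4S + 4V = 4(1) + 4(14) = 60 — holds.
8. S + U = 1 + 7 = 8; 8 ≥ 6 — holds.

The assignment fails constraint 6.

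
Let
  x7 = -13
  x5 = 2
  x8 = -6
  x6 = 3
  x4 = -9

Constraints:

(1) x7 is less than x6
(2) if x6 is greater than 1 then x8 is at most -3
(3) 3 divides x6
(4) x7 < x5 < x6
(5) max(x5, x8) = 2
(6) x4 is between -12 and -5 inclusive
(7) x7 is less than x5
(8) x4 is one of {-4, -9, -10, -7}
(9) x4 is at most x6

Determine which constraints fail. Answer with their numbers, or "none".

Yes — all constraints hold.

(1) x7 = -13, x6 = 3; -13 < 3  ✓
(2) x6 = 3 > 1, so we need x8 ≤ -3; x8 = -6 ≤ -3  ✓
(3) 3 / 3 = 1, so 3 divides 3  ✓
(4) values -13 < 2 < 3  ✓
(5) max(2, -6) = 2  ✓
(6) x4 = -9 lies in [-12, -5]  ✓
(7) x7 = -13, x5 = 2; -13 < 2  ✓
(8) x4 = -9 is in {-4, -9, -10, -7}  ✓
(9) x4 = -9, x6 = 3; -9 ≤ 3  ✓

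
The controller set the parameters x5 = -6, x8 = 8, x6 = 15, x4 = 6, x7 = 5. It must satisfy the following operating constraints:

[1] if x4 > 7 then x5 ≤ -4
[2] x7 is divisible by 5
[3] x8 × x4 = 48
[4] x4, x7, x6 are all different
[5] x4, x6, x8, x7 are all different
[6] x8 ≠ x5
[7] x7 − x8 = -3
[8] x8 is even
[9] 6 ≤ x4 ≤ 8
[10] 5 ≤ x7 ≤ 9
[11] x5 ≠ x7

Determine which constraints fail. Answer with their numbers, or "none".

[1] x4 = 6, not > 7; antecedent false, conditional vacuously true — OK.
[2] 5 / 5 = 1, so 5 divides 5 — OK.
[3] x8 × x4 = 8 × 6 = 48 — OK.
[4] values 6, 5, 15 are pairwise distinct — OK.
[5] values 6, 15, 8, 5 are pairwise distinct — OK.
[6] x8 = 8, x5 = -6; distinct — OK.
[7] x7 − x8 = 5 − 8 = -3 — OK.
[8] x8 = 8 is even — OK.
[9] x4 = 6 lies in [6, 8] — OK.
[10] x7 = 5 lies in [5, 9] — OK.
[11] x5 = -6, x7 = 5; distinct — OK.

The assignment satisfies every constraint.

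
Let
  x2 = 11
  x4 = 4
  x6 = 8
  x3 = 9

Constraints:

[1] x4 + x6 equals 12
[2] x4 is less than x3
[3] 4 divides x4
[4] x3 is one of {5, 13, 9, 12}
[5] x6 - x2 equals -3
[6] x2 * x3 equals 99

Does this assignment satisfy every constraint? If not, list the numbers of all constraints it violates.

The assignment satisfies every constraint.

[1] x4 + x6 = 4 + 8 = 12 — holds.
[2] x4 = 4, x3 = 9; 4 < 9 — holds.
[3] 4 / 4 = 1, so 4 divides 4 — holds.
[4] x3 = 9 is in {5, 13, 9, 12} — holds.
[5] x6 - x2 = 8 - 11 = -3 — holds.
[6] x2 * x3 = 11 * 9 = 99 — holds.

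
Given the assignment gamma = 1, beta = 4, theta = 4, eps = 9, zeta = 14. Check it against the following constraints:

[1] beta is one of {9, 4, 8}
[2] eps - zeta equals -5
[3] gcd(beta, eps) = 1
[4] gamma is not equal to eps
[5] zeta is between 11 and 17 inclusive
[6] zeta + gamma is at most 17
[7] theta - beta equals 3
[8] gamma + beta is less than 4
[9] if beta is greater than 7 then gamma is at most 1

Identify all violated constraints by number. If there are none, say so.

Constraints 7 and 8 do not hold.

[1] beta = 4 is in {9, 4, 8}  holds
[2] eps - zeta = 9 - 14 = -5  holds
[3] gcd(4, 9) = 1  holds
[4] gamma = 1, eps = 9; distinct  holds
[5] zeta = 14 lies in [11, 17]  holds
[6] zeta + gamma = 14 + 1 = 15; 15 ≤ 17  holds
[7] theta - beta = 4 - 4 = 0, not 3  fails
[8] gamma + beta = 1 + 4 = 5; 5 ≥ 4, bound 4 not met  fails
[9] beta = 4, not > 7; antecedent false, conditional vacuously true  holds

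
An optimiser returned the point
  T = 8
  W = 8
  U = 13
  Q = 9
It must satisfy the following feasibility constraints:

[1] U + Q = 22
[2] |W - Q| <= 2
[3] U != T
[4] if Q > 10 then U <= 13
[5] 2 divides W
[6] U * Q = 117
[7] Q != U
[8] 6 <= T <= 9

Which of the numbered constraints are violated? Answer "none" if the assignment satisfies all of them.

[1] U + Q = 13 + 9 = 22 — satisfied.
[2] |8 - 9| = 1; 1 ≤ 2 — satisfied.
[3] U = 13, T = 8; distinct — satisfied.
[4] Q = 9, not > 10; antecedent false, conditional vacuously true — satisfied.
[5] 8 / 2 = 4, so 2 divides 8 — satisfied.
[6] U * Q = 13 * 9 = 117 — satisfied.
[7] Q = 9, U = 13; distinct — satisfied.
[8] T = 8 lies in [6, 9] — satisfied.

Yes — all constraints hold.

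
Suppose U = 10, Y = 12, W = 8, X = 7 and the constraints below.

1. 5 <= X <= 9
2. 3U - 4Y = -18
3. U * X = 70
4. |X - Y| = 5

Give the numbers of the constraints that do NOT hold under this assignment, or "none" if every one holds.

1. X = 7 lies in [5, 9] — holds.
2. 3U - 4Y = 3(10) - 4(12) = -18 — holds.
3. U * X = 10 * 7 = 70 — holds.
4. |7 - 12| = 5 — holds.

No violations.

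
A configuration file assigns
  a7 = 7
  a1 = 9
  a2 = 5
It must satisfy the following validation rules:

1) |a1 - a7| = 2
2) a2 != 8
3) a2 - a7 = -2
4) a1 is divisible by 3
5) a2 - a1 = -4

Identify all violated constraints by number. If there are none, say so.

All constraints are satisfied.

1) |9 - 7| = 2 — holds.
2) a2 = 5, and 5 ≠ 8 — holds.
3) a2 - a7 = 5 - 7 = -2 — holds.
4) 9 / 3 = 3, so 3 divides 9 — holds.
5) a2 - a1 = 5 - 9 = -4 — holds.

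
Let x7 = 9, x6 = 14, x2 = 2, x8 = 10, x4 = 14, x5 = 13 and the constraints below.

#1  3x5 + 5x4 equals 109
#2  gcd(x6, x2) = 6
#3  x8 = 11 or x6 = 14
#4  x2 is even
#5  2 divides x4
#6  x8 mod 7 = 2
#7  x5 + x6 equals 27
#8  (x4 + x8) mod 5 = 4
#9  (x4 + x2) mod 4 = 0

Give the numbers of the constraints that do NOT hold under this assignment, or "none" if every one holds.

#1 3x5 + 5x4 = 3(13) + 5(14) = 109  OK
#2 gcd(14, 2) = 2, not 6  FAIL
#3 x8 = 10 ≠ 11, but x6 = 14 = 14 (second disjunct)  OK
#4 x2 = 2 is even  OK
#5 14 / 2 = 7, so 2 divides 14  OK
#6 10 mod 7 = 3, not 2  FAIL
#7 x5 + x6 = 13 + 14 = 27  OK
#8 x4 + x8 = 24; 24 mod 5 = 4  OK
#9 x4 + x2 = 16; 16 mod 4 = 0  OK

The assignment fails constraints 2 and 6.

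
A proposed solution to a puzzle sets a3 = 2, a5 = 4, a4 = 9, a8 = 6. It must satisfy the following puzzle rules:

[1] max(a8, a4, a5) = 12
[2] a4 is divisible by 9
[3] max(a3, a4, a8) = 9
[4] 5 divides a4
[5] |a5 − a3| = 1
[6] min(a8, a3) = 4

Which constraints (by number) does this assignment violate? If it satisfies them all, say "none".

[1] max(6, 9, 4) = 9, not 12 — does not hold.
[2] 9 / 9 = 1, so 9 divides 9 — holds.
[3] max(2, 9, 6) = 9 — holds.
[4] 9 = 5×1 + 4, so 5 does not divide 9 — does not hold.
[5] |4 − 2| = 2, not 1 — does not hold.
[6] min(6, 2) = 2, not 4 — does not hold.

Constraints 1, 4, 5, and 6 do not hold.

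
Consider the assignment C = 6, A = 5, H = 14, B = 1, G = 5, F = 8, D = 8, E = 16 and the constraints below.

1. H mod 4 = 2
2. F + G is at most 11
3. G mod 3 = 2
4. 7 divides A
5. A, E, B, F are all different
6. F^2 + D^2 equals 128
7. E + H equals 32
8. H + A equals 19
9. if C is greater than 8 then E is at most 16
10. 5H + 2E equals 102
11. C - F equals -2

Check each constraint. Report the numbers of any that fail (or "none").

1. 14 mod 4 = 2 — satisfied.
2. F + G = 8 + 5 = 13; 13 > 11, bound 11 not met — violated.
3. 5 mod 3 = 2 — satisfied.
4. 5 = 7*0 + 5, so 7 does not divide 5 — violated.
5. values 5, 16, 1, 8 are pairwise distinct — satisfied.
6. F^2 + D^2 = 8^2 + 8^2 = 64 + 64 = 128 — satisfied.
7. E + H = 16 + 14 = 30, not 32 — violated.
8. H + A = 14 + 5 = 19 — satisfied.
9. C = 6, not > 8; antecedent false, conditional vacuously true — satisfied.
10. 5H + 2E = 5(14) + 2(16) = 102 — satisfied.
11. C - F = 6 - 8 = -2 — satisfied.

Constraints 2, 4, and 7 are violated.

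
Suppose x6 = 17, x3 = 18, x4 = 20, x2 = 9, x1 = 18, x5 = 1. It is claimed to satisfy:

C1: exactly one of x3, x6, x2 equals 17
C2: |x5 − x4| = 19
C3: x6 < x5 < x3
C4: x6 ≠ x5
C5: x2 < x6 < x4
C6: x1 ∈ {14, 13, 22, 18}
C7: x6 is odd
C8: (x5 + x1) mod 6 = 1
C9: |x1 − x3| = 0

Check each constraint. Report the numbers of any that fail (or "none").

No — constraint 3 is not satisfied.

C1: x3=18, x6=17, x2=9; 1 of them equals 17  ✔
C2: |1 − 20| = 19  ✔
C3: values 17, 1, 18; x6 = 17 is not < x5 = 1  ✘
C4: x6 = 17, x5 = 1; distinct  ✔
C5: values 9 < 17 < 20  ✔
C6: x1 = 18 is in {14, 13, 22, 18}  ✔
C7: x6 = 17 is odd  ✔
C8: x5 + x1 = 19; 19 mod 6 = 1  ✔
C9: |18 − 18| = 0  ✔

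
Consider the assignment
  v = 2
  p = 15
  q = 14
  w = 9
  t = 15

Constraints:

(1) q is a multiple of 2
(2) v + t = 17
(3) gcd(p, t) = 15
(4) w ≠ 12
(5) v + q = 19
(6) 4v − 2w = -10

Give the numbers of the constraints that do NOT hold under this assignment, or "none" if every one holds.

(1) 14 / 2 = 7, so 2 divides 14  holds
(2) v + t = 2 + 15 = 17  holds
(3) gcd(15, 15) = 15  holds
(4) w = 9, and 9 ≠ 12  holds
(5) v + q = 2 + 14 = 16, not 19  fails
(6) 4v − 2w = 4(2) − 2(9) = -10  holds

Constraint 5 does not hold.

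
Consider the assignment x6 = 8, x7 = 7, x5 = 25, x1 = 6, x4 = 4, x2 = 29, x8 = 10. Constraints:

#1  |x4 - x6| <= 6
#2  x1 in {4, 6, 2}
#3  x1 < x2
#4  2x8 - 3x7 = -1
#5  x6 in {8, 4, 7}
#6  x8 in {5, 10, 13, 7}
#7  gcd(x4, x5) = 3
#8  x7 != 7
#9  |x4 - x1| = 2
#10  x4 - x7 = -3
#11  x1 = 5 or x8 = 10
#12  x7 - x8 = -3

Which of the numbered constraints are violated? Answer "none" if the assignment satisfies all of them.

Constraints 7 and 8 do not hold.

#1 |4 - 8| = 4; 4 ≤ 6  yes
#2 x1 = 6 is in {4, 6, 2}  yes
#3 x1 = 6, x2 = 29; 6 < 29  yes
#4 2x8 - 3x7 = 2(10) - 3(7) = -1  yes
#5 x6 = 8 is in {8, 4, 7}  yes
#6 x8 = 10 is in {5, 10, 13, 7}  yes
#7 gcd(4, 25) = 1, not 3  no
#8 x7 = 7, but 7 is required to differ  no
#9 |4 - 6| = 2  yes
#10 x4 - x7 = 4 - 7 = -3  yes
#11 x1 = 6 ≠ 5, but x8 = 10 = 10 (second disjunct)  yes
#12 x7 - x8 = 7 - 10 = -3  yes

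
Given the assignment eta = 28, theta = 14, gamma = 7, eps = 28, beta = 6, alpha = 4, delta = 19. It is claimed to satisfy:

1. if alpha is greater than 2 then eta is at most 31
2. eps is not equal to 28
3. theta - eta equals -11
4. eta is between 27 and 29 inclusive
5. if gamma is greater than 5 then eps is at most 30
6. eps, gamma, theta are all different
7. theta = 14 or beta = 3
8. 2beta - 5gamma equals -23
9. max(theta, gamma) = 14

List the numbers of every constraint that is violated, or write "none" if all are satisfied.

The assignment fails constraints 2 and 3.

1. alpha = 4 > 2, so we need eta ≤ 31; eta = 28 ≤ 31 — holds.
2. eps = 28, but 28 is required to differ — fails.
3. theta - eta = 14 - 28 = -14, not -11 — fails.
4. eta = 28 lies in [27, 29] — holds.
5. gamma = 7 > 5, so we need eps ≤ 30; eps = 28 ≤ 30 — holds.
6. values 28, 7, 14 are pairwise distinct — holds.
7. theta = 14 = 14 (first disjunct) — holds.
8. 2beta - 5gamma = 2(6) - 5(7) = -23 — holds.
9. max(14, 7) = 14 — holds.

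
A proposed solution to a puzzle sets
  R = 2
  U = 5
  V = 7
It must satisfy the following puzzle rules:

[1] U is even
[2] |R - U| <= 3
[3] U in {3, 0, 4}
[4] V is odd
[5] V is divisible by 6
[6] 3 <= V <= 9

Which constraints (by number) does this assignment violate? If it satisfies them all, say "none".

Constraints 1, 3, 5 do not hold.

[1] U = 5 is odd — fails.
[2] |2 - 5| = 3; 3 ≤ 3 — holds.
[3] U = 5 is not in {3, 0, 4} — fails.
[4] V = 7 is odd — holds.
[5] 7 = 6*1 + 1, so 6 does not divide 7 — fails.
[6] V = 7 lies in [3, 9] — holds.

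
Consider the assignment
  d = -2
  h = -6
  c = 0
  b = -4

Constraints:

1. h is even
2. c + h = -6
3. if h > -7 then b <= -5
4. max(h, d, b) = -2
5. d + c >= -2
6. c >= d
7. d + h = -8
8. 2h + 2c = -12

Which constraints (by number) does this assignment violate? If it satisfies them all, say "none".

1. h = -6 is even — holds.
2. c + h = 0 + (-6) = -6 — holds.
3. h = -6 > -7, so we need b ≤ -5; but b = -4 > -5 — does not hold.
4. max(-6, -2, -4) = -2 — holds.
5. d + c = -2 + 0 = -2; -2 ≥ -2 — holds.
6. c = 0, d = -2; 0 ≥ -2 — holds.
7. d + h = -2 + (-6) = -8 — holds.
8. 2h + 2c = 2(-6) + 2(0) = -12 — holds.

Violated: 3.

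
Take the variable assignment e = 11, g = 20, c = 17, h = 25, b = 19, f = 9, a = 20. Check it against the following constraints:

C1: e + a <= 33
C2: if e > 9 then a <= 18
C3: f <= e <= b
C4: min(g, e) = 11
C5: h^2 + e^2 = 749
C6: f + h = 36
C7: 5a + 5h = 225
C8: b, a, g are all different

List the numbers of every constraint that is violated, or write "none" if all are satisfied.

Constraints 2, 5, 6, 8 do not hold.

C1: e + a = 11 + 20 = 31; 31 ≤ 33  ✔
C2: e = 11 > 9, so we need a ≤ 18; but a = 20 > 18  ✘
C3: values 9 <= 11 <= 19  ✔
C4: min(20, 11) = 11  ✔
C5: h^2 + e^2 = 25^2 + 11^2 = 625 + 121 = 746, not 749  ✘
C6: f + h = 9 + 25 = 34, not 36  ✘
C7: 5a + 5h = 5(20) + 5(25) = 225  ✔
C8: a = g = 20, not all different  ✘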